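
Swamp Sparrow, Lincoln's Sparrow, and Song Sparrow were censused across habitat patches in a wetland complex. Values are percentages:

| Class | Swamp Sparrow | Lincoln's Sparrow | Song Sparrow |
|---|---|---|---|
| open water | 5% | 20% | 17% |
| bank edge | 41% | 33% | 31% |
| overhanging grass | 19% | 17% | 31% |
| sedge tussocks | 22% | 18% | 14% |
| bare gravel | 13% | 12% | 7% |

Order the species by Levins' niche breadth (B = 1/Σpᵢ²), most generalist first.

Convert percentages to proportions (divide by 100).
Σp_Swamᵢ² = 0.05² + 0.41² + 0.19² + 0.22² + 0.13² = 0.0025 + 0.1681 + 0.0361 + 0.0484 + 0.0169 = 0.2720
B_Swam = 1 / 0.2720 = 3.6765
Σp_Lincᵢ² = 0.20² + 0.33² + 0.17² + 0.18² + 0.12² = 0.0400 + 0.1089 + 0.0289 + 0.0324 + 0.0144 = 0.2246
B_Linc = 1 / 0.2246 = 4.4524
Σp_Songᵢ² = 0.17² + 0.31² + 0.31² + 0.14² + 0.07² = 0.0289 + 0.0961 + 0.0961 + 0.0196 + 0.0049 = 0.2456
B_Song = 1 / 0.2456 = 4.0717
Ranking by B (broadest → narrowest): Lincoln's Sparrow (4.45) > Song Sparrow (4.07) > Swamp Sparrow (3.68)

Lincoln's Sparrow > Song Sparrow > Swamp Sparrow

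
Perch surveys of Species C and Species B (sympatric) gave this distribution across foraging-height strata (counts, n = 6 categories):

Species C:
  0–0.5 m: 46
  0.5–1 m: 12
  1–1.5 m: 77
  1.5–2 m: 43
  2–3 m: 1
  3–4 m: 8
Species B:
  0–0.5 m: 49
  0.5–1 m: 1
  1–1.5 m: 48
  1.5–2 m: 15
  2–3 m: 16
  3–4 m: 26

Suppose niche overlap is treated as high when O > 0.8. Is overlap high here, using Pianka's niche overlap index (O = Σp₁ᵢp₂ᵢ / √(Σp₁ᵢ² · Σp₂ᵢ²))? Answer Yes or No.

Yes

Proportions for Species C (n=187): 46/187=0.2460, 12/187=0.0642, 77/187=0.4118, 43/187=0.2299, 1/187=0.0053, 8/187=0.0428
Proportions for Species B (n=155): 49/155=0.3161, 1/155=0.0065, 48/155=0.3097, 15/155=0.0968, 16/155=0.1032, 26/155=0.1677
Σ p₁ᵢp₂ᵢ = 0.077761 + 0.000417 + 0.127534 + 0.022254 + 0.000547 + 0.007178 = 0.235691
Σp_1ᵢ² = 0.2460² + 0.0642² + 0.4118² + 0.2299² + 0.0053² + 0.0428² = 0.060516 + 0.004122 + 0.169579 + 0.052854 + 0.000028 + 0.001832 = 0.288931
Σp_2ᵢ² = 0.3161² + 0.0065² + 0.3097² + 0.0968² + 0.1032² + 0.1677² = 0.099919 + 0.000042 + 0.095914 + 0.009370 + 0.010650 + 0.028123 = 0.244018
O = 0.235691 / √(0.288931 × 0.244018) = 0.235691 / 0.2655266 = 0.8876
O = 0.8876 > 0.8 → Yes.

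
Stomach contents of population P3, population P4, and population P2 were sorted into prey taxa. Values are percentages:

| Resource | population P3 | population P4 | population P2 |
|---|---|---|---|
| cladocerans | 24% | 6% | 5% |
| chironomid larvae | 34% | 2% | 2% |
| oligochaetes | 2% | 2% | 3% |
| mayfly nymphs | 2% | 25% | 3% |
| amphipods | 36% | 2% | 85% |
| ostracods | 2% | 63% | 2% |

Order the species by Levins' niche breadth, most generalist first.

population P3 > population P4 > population P2

Convert percentages to proportions (divide by 100).
Σp_P3ᵢ² = 0.24² + 0.34² + 0.02² + 0.02² + 0.36² + 0.02² = 0.0576 + 0.1156 + 0.0004 + 0.0004 + 0.1296 + 0.0004 = 0.3040
B_P3 = 1 / 0.3040 = 3.2895
Σp_P4ᵢ² = 0.06² + 0.02² + 0.02² + 0.25² + 0.02² + 0.63² = 0.0036 + 0.0004 + 0.0004 + 0.0625 + 0.0004 + 0.3969 = 0.4642
B_P4 = 1 / 0.4642 = 2.1542
Σp_P2ᵢ² = 0.05² + 0.02² + 0.03² + 0.03² + 0.85² + 0.02² = 0.0025 + 0.0004 + 0.0009 + 0.0009 + 0.7225 + 0.0004 = 0.7276
B_P2 = 1 / 0.7276 = 1.3744
Ranking by B (broadest → narrowest): population P3 (3.29) > population P4 (2.15) > population P2 (1.37)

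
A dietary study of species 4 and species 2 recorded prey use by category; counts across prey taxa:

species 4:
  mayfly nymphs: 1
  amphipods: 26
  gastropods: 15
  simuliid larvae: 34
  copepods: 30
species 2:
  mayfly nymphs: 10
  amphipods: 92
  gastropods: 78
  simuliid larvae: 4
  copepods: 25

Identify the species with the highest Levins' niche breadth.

species 4

Proportions for species 4 (n=106): 1/106=0.0094, 26/106=0.2453, 15/106=0.1415, 34/106=0.3208, 30/106=0.2830
Proportions for species 2 (n=209): 10/209=0.0478, 92/209=0.4402, 78/209=0.3732, 4/209=0.0191, 25/209=0.1196
Σp_4ᵢ² = 0.0094² + 0.2453² + 0.1415² + 0.3208² + 0.2830² = 0.000088 + 0.060172 + 0.020022 + 0.102913 + 0.080089 = 0.263284
B_4 = 1 / 0.263284 = 3.7982
Σp_2ᵢ² = 0.0478² + 0.4402² + 0.3732² + 0.0191² + 0.1196² = 0.002285 + 0.193776 + 0.139278 + 0.000365 + 0.014304 = 0.350008
B_2 = 1 / 0.350008 = 2.8571
Highest B → broadest niche (most generalist): species 4 (B = 3.80).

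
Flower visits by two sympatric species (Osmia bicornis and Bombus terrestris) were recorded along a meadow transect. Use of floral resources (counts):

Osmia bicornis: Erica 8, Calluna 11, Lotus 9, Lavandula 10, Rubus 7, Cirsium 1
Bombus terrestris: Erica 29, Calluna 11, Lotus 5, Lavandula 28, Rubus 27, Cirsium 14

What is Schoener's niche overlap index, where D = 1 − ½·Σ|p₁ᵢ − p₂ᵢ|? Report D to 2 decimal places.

Proportions for Osmia bicornis (n=46): 8/46=0.1739, 11/46=0.2391, 9/46=0.1957, 10/46=0.2174, 7/46=0.1522, 1/46=0.0217
Proportions for Bombus terrestris (n=114): 29/114=0.2544, 11/114=0.0965, 5/114=0.0439, 28/114=0.2456, 27/114=0.2368, 14/114=0.1228
Σ|p₁ᵢ − p₂ᵢ| = 0.0805 + 0.1426 + 0.1518 + 0.0282 + 0.0846 + 0.1011 = 0.5888
D = 1 − ½ × 0.5888 = 1 − 0.29440 = 0.70560

0.71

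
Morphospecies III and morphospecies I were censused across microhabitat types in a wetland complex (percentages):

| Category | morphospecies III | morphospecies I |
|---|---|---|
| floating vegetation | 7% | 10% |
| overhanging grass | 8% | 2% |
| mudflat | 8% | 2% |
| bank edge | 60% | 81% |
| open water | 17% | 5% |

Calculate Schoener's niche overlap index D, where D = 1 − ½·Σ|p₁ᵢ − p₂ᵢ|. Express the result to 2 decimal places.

0.76

Convert percentages to proportions (divide by 100).
Σ|p₁ᵢ − p₂ᵢ| = 0.03 + 0.06 + 0.06 + 0.21 + 0.12 = 0.48
D = 1 − ½ × 0.48 = 1 − 0.240 = 0.7600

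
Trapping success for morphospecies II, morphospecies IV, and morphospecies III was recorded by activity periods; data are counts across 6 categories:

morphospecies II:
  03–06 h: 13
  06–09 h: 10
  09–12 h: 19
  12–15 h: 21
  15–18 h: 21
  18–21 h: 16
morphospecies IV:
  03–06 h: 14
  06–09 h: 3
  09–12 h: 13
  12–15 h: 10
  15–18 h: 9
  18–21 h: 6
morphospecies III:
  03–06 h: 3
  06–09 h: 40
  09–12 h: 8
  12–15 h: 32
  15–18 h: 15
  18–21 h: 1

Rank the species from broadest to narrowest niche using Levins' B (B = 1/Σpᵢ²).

morphospecies II > morphospecies IV > morphospecies III

Proportions for morphospecies II (n=100): 13/100=0.1300, 10/100=0.1000, 19/100=0.1900, 21/100=0.2100, 21/100=0.2100, 16/100=0.1600
Proportions for morphospecies IV (n=55): 14/55=0.2545, 3/55=0.0545, 13/55=0.2364, 10/55=0.1818, 9/55=0.1636, 6/55=0.1091
Proportions for morphospecies III (n=99): 3/99=0.0303, 40/99=0.4040, 8/99=0.0808, 32/99=0.3232, 15/99=0.1515, 1/99=0.0101
Σp_IIᵢ² = 0.1300² + 0.1000² + 0.1900² + 0.2100² + 0.2100² + 0.1600² = 0.016900 + 0.010000 + 0.036100 + 0.044100 + 0.044100 + 0.025600 = 0.176800
B_II = 1 / 0.176800 = 5.6561
Σp_IVᵢ² = 0.2545² + 0.0545² + 0.2364² + 0.1818² + 0.1636² + 0.1091² = 0.064770 + 0.002970 + 0.055885 + 0.033051 + 0.026765 + 0.011903 = 0.195344
B_IV = 1 / 0.195344 = 5.1192
Σp_IIIᵢ² = 0.0303² + 0.4040² + 0.0808² + 0.3232² + 0.1515² + 0.0101² = 0.000918 + 0.163216 + 0.006529 + 0.104458 + 0.022952 + 0.000102 = 0.298175
B_III = 1 / 0.298175 = 3.3537
Ranking by B (broadest → narrowest): morphospecies II (5.66) > morphospecies IV (5.12) > morphospecies III (3.35)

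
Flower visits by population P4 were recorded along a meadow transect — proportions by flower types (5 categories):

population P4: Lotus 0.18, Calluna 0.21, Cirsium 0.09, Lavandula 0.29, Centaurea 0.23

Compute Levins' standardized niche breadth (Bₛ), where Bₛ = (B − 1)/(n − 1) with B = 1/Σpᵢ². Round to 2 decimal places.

0.88

Σpᵢ² = 0.18² + 0.21² + 0.09² + 0.29² + 0.23² = 0.0324 + 0.0441 + 0.0081 + 0.0841 + 0.0529 = 0.2216
B = 1 / 0.2216 = 4.5126
Bₛ = (B − 1)/(n − 1) = (4.5126 − 1)/(5 − 1) = 3.5126/4 = 0.8782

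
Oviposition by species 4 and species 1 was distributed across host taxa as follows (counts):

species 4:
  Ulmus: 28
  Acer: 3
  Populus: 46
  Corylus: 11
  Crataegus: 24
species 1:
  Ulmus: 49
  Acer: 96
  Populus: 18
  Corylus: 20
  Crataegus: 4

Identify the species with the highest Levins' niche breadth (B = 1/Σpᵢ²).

species 4

Proportions for species 4 (n=112): 28/112=0.2500, 3/112=0.0268, 46/112=0.4107, 11/112=0.0982, 24/112=0.2143
Proportions for species 1 (n=187): 49/187=0.2620, 96/187=0.5134, 18/187=0.0963, 20/187=0.1070, 4/187=0.0214
Σp_4ᵢ² = 0.2500² + 0.0268² + 0.4107² + 0.0982² + 0.2143² = 0.062500 + 0.000718 + 0.168674 + 0.009643 + 0.045924 = 0.287459
B_4 = 1 / 0.287459 = 3.4788
Σp_1ᵢ² = 0.2620² + 0.5134² + 0.0963² + 0.1070² + 0.0214² = 0.068644 + 0.263580 + 0.009274 + 0.011449 + 0.000458 = 0.353405
B_1 = 1 / 0.353405 = 2.8296
Highest B → broadest niche (most generalist): species 4 (B = 3.48).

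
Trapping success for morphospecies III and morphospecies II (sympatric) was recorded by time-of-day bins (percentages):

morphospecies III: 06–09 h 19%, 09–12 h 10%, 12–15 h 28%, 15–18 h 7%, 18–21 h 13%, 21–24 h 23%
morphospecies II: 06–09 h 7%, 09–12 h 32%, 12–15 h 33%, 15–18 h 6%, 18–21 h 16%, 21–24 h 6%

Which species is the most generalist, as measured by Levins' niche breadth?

morphospecies III

Convert percentages to proportions (divide by 100).
Σp_IIIᵢ² = 0.19² + 0.10² + 0.28² + 0.07² + 0.13² + 0.23² = 0.0361 + 0.0100 + 0.0784 + 0.0049 + 0.0169 + 0.0529 = 0.1992
B_III = 1 / 0.1992 = 5.0201
Σp_IIᵢ² = 0.07² + 0.32² + 0.33² + 0.06² + 0.16² + 0.06² = 0.0049 + 0.1024 + 0.1089 + 0.0036 + 0.0256 + 0.0036 = 0.2490
B_II = 1 / 0.2490 = 4.0161
Highest B → broadest niche (most generalist): morphospecies III (B = 5.02).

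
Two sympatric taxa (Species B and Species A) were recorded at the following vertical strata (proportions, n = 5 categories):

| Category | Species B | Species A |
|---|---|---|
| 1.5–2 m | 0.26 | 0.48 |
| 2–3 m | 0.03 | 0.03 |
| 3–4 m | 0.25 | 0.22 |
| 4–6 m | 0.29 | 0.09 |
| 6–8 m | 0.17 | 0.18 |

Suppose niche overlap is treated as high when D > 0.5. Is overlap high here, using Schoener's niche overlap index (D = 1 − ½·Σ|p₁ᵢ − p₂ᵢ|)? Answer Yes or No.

Σ|p₁ᵢ − p₂ᵢ| = 0.22 + 0.00 + 0.03 + 0.20 + 0.01 = 0.46
D = 1 − ½ × 0.46 = 1 − 0.230 = 0.7700
D = 0.7700 > 0.5 → Yes.

Yes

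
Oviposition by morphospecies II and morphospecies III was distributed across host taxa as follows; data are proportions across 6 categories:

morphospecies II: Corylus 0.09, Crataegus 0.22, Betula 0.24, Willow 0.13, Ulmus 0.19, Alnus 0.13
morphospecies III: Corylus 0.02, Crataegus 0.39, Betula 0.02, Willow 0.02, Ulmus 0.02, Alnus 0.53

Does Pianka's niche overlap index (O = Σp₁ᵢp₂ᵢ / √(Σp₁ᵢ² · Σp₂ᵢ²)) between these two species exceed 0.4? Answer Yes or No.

Yes

Σ p₁ᵢp₂ᵢ = 0.0018 + 0.0858 + 0.0048 + 0.0026 + 0.0038 + 0.0689 = 0.1677
Σp_1ᵢ² = 0.09² + 0.22² + 0.24² + 0.13² + 0.19² + 0.13² = 0.0081 + 0.0484 + 0.0576 + 0.0169 + 0.0361 + 0.0169 = 0.1840
Σp_2ᵢ² = 0.02² + 0.39² + 0.02² + 0.02² + 0.02² + 0.53² = 0.0004 + 0.1521 + 0.0004 + 0.0004 + 0.0004 + 0.2809 = 0.4346
O = 0.1677 / √(0.1840 × 0.4346) = 0.1677 / 0.28278 = 0.5930
O = 0.5930 > 0.4 → Yes.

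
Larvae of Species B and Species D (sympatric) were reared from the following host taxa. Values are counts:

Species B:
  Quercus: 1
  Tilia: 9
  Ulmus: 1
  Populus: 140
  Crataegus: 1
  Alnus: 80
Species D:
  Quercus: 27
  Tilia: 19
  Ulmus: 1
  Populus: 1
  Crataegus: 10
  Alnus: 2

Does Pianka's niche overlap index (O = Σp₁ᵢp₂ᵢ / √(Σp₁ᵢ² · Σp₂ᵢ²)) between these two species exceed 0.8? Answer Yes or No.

No

Proportions for Species B (n=232): 1/232=0.0043, 9/232=0.0388, 1/232=0.0043, 140/232=0.6034, 1/232=0.0043, 80/232=0.3448
Proportions for Species D (n=60): 27/60=0.4500, 19/60=0.3167, 1/60=0.0167, 1/60=0.0167, 10/60=0.1667, 2/60=0.0333
Σ p₁ᵢp₂ᵢ = 0.001935 + 0.012288 + 0.000072 + 0.010077 + 0.000717 + 0.011482 = 0.036571
Σp_1ᵢ² = 0.0043² + 0.0388² + 0.0043² + 0.6034² + 0.0043² + 0.3448² = 0.000018 + 0.001505 + 0.000018 + 0.364092 + 0.000018 + 0.118887 = 0.484538
Σp_2ᵢ² = 0.4500² + 0.3167² + 0.0167² + 0.0167² + 0.1667² + 0.0333² = 0.202500 + 0.100299 + 0.000279 + 0.000279 + 0.027789 + 0.001109 = 0.332255
O = 0.036571 / √(0.484538 × 0.332255) = 0.036571 / 0.4012358 = 0.0911
O = 0.0911 < 0.8 → No.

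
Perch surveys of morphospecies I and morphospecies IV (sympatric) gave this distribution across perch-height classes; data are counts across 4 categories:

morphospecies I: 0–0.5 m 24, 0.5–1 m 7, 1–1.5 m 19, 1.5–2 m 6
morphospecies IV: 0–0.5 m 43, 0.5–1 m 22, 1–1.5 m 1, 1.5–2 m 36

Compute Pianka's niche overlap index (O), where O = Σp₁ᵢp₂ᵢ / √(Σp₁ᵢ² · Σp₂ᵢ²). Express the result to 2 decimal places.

Proportions for morphospecies I (n=56): 24/56=0.4286, 7/56=0.1250, 19/56=0.3393, 6/56=0.1071
Proportions for morphospecies IV (n=102): 43/102=0.4216, 22/102=0.2157, 1/102=0.0098, 36/102=0.3529
Σ p₁ᵢp₂ᵢ = 0.180698 + 0.026963 + 0.003325 + 0.037796 = 0.248782
Σp_1ᵢ² = 0.4286² + 0.1250² + 0.3393² + 0.1071² = 0.183698 + 0.015625 + 0.115124 + 0.011470 = 0.325917
Σp_2ᵢ² = 0.4216² + 0.2157² + 0.0098² + 0.3529² = 0.177747 + 0.046526 + 0.000096 + 0.124538 = 0.348907
O = 0.248782 / √(0.325917 × 0.348907) = 0.248782 / 0.3372161 = 0.7378

0.74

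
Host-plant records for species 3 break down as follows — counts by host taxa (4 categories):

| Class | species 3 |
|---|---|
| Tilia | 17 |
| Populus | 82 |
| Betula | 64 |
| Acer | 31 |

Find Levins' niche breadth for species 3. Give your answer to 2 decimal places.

Proportions for species 3 (n=194): 17/194=0.0876, 82/194=0.4227, 64/194=0.3299, 31/194=0.1598
Σpᵢ² = 0.0876² + 0.4227² + 0.3299² + 0.1598² = 0.007674 + 0.178675 + 0.108834 + 0.025536 = 0.320719
B = 1 / 0.320719 = 3.1180

3.12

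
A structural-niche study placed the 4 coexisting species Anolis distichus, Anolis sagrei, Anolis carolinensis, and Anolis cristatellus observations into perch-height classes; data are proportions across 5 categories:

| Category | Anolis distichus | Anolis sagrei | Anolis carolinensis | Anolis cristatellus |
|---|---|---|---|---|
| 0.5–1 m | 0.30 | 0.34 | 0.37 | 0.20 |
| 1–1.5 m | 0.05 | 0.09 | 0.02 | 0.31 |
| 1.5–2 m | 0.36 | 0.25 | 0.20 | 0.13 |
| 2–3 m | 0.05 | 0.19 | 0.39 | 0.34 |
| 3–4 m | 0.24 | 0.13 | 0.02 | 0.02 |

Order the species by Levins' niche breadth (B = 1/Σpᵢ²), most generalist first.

Anolis sagrei > Anolis cristatellus > Anolis distichus > Anolis carolinensis

Σp_distᵢ² = 0.30² + 0.05² + 0.36² + 0.05² + 0.24² = 0.0900 + 0.0025 + 0.1296 + 0.0025 + 0.0576 = 0.2822
B_dist = 1 / 0.2822 = 3.5436
Σp_sagrᵢ² = 0.34² + 0.09² + 0.25² + 0.19² + 0.13² = 0.1156 + 0.0081 + 0.0625 + 0.0361 + 0.0169 = 0.2392
B_sagr = 1 / 0.2392 = 4.1806
Σp_caroᵢ² = 0.37² + 0.02² + 0.20² + 0.39² + 0.02² = 0.1369 + 0.0004 + 0.0400 + 0.1521 + 0.0004 = 0.3298
B_caro = 1 / 0.3298 = 3.0321
Σp_crisᵢ² = 0.20² + 0.31² + 0.13² + 0.34² + 0.02² = 0.0400 + 0.0961 + 0.0169 + 0.1156 + 0.0004 = 0.2690
B_cris = 1 / 0.2690 = 3.7175
Ranking by B (broadest → narrowest): Anolis sagrei (4.18) > Anolis cristatellus (3.72) > Anolis distichus (3.54) > Anolis carolinensis (3.03)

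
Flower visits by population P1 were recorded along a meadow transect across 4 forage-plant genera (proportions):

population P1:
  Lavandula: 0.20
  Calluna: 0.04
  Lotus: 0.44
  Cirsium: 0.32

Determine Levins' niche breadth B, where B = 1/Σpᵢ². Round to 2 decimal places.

Σpᵢ² = 0.20² + 0.04² + 0.44² + 0.32² = 0.0400 + 0.0016 + 0.1936 + 0.1024 = 0.3376
B = 1 / 0.3376 = 2.9621

2.96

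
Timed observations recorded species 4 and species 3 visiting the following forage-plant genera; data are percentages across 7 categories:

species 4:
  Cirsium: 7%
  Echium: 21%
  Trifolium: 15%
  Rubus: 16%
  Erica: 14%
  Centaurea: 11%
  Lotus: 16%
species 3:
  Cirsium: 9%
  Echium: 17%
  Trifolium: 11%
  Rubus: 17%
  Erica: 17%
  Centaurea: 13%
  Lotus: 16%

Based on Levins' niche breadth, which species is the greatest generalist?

species 3

Convert percentages to proportions (divide by 100).
Σp_4ᵢ² = 0.07² + 0.21² + 0.15² + 0.16² + 0.14² + 0.11² + 0.16² = 0.0049 + 0.0441 + 0.0225 + 0.0256 + 0.0196 + 0.0121 + 0.0256 = 0.1544
B_4 = 1 / 0.1544 = 6.4767
Σp_3ᵢ² = 0.09² + 0.17² + 0.11² + 0.17² + 0.17² + 0.13² + 0.16² = 0.0081 + 0.0289 + 0.0121 + 0.0289 + 0.0289 + 0.0169 + 0.0256 = 0.1494
B_3 = 1 / 0.1494 = 6.6934
Highest B → broadest niche (most generalist): species 3 (B = 6.69).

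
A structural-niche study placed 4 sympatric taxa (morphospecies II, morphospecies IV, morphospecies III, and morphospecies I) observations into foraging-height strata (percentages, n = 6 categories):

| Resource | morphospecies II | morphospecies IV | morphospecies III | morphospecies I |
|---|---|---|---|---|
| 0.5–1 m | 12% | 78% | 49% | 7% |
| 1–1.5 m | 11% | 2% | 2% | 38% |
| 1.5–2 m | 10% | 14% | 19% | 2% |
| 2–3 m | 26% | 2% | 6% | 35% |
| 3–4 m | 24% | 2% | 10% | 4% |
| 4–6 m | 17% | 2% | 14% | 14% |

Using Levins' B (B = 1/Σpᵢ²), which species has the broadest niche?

morphospecies II

Convert percentages to proportions (divide by 100).
Σp_IIᵢ² = 0.12² + 0.11² + 0.10² + 0.26² + 0.24² + 0.17² = 0.0144 + 0.0121 + 0.0100 + 0.0676 + 0.0576 + 0.0289 = 0.1906
B_II = 1 / 0.1906 = 5.2466
Σp_IVᵢ² = 0.78² + 0.02² + 0.14² + 0.02² + 0.02² + 0.02² = 0.6084 + 0.0004 + 0.0196 + 0.0004 + 0.0004 + 0.0004 = 0.6296
B_IV = 1 / 0.6296 = 1.5883
Σp_IIIᵢ² = 0.49² + 0.02² + 0.19² + 0.06² + 0.10² + 0.14² = 0.2401 + 0.0004 + 0.0361 + 0.0036 + 0.0100 + 0.0196 = 0.3098
B_III = 1 / 0.3098 = 3.2279
Σp_Iᵢ² = 0.07² + 0.38² + 0.02² + 0.35² + 0.04² + 0.14² = 0.0049 + 0.1444 + 0.0004 + 0.1225 + 0.0016 + 0.0196 = 0.2934
B_I = 1 / 0.2934 = 3.4083
Highest B → broadest niche (most generalist): morphospecies II (B = 5.25).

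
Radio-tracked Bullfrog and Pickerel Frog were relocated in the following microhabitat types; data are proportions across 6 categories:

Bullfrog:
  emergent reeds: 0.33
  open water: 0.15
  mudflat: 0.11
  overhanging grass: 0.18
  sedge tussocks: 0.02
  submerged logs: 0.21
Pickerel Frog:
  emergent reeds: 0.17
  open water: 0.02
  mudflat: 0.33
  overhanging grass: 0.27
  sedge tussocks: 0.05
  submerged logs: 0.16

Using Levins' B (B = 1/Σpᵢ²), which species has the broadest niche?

Bullfrog

Σp_Bullᵢ² = 0.33² + 0.15² + 0.11² + 0.18² + 0.02² + 0.21² = 0.1089 + 0.0225 + 0.0121 + 0.0324 + 0.0004 + 0.0441 = 0.2204
B_Bull = 1 / 0.2204 = 4.5372
Σp_Frogᵢ² = 0.17² + 0.02² + 0.33² + 0.27² + 0.05² + 0.16² = 0.0289 + 0.0004 + 0.1089 + 0.0729 + 0.0025 + 0.0256 = 0.2392
B_Frog = 1 / 0.2392 = 4.1806
Highest B → broadest niche (most generalist): Bullfrog (B = 4.54).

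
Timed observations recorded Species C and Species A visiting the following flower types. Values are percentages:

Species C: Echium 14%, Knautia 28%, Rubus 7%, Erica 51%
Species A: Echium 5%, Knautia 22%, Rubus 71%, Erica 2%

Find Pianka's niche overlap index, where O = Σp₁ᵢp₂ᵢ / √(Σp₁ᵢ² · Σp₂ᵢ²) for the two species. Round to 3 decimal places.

0.286

Convert percentages to proportions (divide by 100).
Σ p₁ᵢp₂ᵢ = 0.0070 + 0.0616 + 0.0497 + 0.0102 = 0.1285
Σp_1ᵢ² = 0.14² + 0.28² + 0.07² + 0.51² = 0.0196 + 0.0784 + 0.0049 + 0.2601 = 0.3630
Σp_2ᵢ² = 0.05² + 0.22² + 0.71² + 0.02² = 0.0025 + 0.0484 + 0.5041 + 0.0004 = 0.5554
O = 0.1285 / √(0.3630 × 0.5554) = 0.1285 / 0.449010 = 0.28619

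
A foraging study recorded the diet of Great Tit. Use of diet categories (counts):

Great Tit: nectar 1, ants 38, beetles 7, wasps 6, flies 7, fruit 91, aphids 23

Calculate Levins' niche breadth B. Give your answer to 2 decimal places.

2.88

Proportions for Great Tit (n=173): 1/173=0.0058, 38/173=0.2197, 7/173=0.0405, 6/173=0.0347, 7/173=0.0405, 91/173=0.5260, 23/173=0.1329
Σpᵢ² = 0.0058² + 0.2197² + 0.0405² + 0.0347² + 0.0405² + 0.5260² + 0.1329² = 0.000034 + 0.048268 + 0.001640 + 0.001204 + 0.001640 + 0.276676 + 0.017662 = 0.347124
B = 1 / 0.347124 = 2.8808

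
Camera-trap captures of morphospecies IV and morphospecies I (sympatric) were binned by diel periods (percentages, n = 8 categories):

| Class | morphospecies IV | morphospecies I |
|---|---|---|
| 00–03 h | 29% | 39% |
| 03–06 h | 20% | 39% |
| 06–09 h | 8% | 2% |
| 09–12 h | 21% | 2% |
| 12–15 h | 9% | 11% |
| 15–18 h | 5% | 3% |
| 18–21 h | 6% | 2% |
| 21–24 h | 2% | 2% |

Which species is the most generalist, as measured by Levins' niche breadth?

morphospecies IV

Convert percentages to proportions (divide by 100).
Σp_IVᵢ² = 0.29² + 0.20² + 0.08² + 0.21² + 0.09² + 0.05² + 0.06² + 0.02² = 0.0841 + 0.0400 + 0.0064 + 0.0441 + 0.0081 + 0.0025 + 0.0036 + 0.0004 = 0.1892
B_IV = 1 / 0.1892 = 5.2854
Σp_Iᵢ² = 0.39² + 0.39² + 0.02² + 0.02² + 0.11² + 0.03² + 0.02² + 0.02² = 0.1521 + 0.1521 + 0.0004 + 0.0004 + 0.0121 + 0.0009 + 0.0004 + 0.0004 = 0.3188
B_I = 1 / 0.3188 = 3.1368
Highest B → broadest niche (most generalist): morphospecies IV (B = 5.29).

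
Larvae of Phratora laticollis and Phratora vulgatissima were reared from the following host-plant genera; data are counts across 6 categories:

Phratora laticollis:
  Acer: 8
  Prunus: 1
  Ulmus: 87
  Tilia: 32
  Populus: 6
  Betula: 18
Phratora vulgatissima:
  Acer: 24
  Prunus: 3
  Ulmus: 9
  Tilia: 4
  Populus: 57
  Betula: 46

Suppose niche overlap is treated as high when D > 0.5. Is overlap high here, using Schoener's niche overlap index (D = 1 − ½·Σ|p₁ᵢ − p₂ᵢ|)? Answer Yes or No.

Proportions for Phratora laticollis (n=152): 8/152=0.0526, 1/152=0.0066, 87/152=0.5724, 32/152=0.2105, 6/152=0.0395, 18/152=0.1184
Proportions for Phratora vulgatissima (n=143): 24/143=0.1678, 3/143=0.0210, 9/143=0.0629, 4/143=0.0280, 57/143=0.3986, 46/143=0.3217
Σ|p₁ᵢ − p₂ᵢ| = 0.1152 + 0.0144 + 0.5095 + 0.1825 + 0.3591 + 0.2033 = 1.3840
D = 1 − ½ × 1.3840 = 1 − 0.69200 = 0.30800
D = 0.30800 < 0.5 → No.

No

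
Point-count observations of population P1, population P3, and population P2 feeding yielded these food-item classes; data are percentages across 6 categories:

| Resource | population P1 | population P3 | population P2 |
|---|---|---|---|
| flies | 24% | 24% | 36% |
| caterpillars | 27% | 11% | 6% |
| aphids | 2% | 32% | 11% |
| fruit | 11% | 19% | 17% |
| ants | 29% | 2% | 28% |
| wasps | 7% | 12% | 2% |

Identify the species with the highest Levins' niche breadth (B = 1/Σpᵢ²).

Convert percentages to proportions (divide by 100).
Σp_P1ᵢ² = 0.24² + 0.27² + 0.02² + 0.11² + 0.29² + 0.07² = 0.0576 + 0.0729 + 0.0004 + 0.0121 + 0.0841 + 0.0049 = 0.2320
B_P1 = 1 / 0.2320 = 4.3103
Σp_P3ᵢ² = 0.24² + 0.11² + 0.32² + 0.19² + 0.02² + 0.12² = 0.0576 + 0.0121 + 0.1024 + 0.0361 + 0.0004 + 0.0144 = 0.2230
B_P3 = 1 / 0.2230 = 4.4843
Σp_P2ᵢ² = 0.36² + 0.06² + 0.11² + 0.17² + 0.28² + 0.02² = 0.1296 + 0.0036 + 0.0121 + 0.0289 + 0.0784 + 0.0004 = 0.2530
B_P2 = 1 / 0.2530 = 3.9526
Highest B → broadest niche (most generalist): population P3 (B = 4.48).

population P3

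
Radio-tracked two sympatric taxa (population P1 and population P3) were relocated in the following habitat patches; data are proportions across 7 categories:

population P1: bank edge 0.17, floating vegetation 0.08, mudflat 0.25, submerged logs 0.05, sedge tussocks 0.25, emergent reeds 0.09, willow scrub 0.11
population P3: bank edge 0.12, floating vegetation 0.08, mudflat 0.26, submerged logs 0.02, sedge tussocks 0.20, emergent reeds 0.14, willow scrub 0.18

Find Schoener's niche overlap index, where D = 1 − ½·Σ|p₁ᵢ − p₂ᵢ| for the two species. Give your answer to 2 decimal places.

Σ|p₁ᵢ − p₂ᵢ| = 0.05 + 0.00 + 0.01 + 0.03 + 0.05 + 0.05 + 0.07 = 0.26
D = 1 − ½ × 0.26 = 1 − 0.130 = 0.8700

0.87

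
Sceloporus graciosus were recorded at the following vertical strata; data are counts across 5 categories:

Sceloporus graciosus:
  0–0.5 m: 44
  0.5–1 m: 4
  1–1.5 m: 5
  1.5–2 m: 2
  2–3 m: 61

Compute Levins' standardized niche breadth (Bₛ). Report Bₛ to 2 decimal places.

0.34

Proportions for Sceloporus graciosus (n=116): 44/116=0.3793, 4/116=0.0345, 5/116=0.0431, 2/116=0.0172, 61/116=0.5259
Σpᵢ² = 0.3793² + 0.0345² + 0.0431² + 0.0172² + 0.5259² = 0.143868 + 0.001190 + 0.001858 + 0.000296 + 0.276571 = 0.423783
B = 1 / 0.423783 = 2.3597
Bₛ = (B − 1)/(n − 1) = (2.3597 − 1)/(5 − 1) = 1.3597/4 = 0.3399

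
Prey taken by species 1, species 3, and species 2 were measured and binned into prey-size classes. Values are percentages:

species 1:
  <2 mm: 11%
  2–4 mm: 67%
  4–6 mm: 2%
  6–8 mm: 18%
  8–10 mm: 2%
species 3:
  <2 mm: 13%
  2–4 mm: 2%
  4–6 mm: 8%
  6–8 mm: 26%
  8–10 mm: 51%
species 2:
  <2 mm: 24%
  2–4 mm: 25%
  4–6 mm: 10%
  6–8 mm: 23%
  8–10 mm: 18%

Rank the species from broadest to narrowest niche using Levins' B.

Convert percentages to proportions (divide by 100).
Σp_1ᵢ² = 0.11² + 0.67² + 0.02² + 0.18² + 0.02² = 0.0121 + 0.4489 + 0.0004 + 0.0324 + 0.0004 = 0.4942
B_1 = 1 / 0.4942 = 2.0235
Σp_3ᵢ² = 0.13² + 0.02² + 0.08² + 0.26² + 0.51² = 0.0169 + 0.0004 + 0.0064 + 0.0676 + 0.2601 = 0.3514
B_3 = 1 / 0.3514 = 2.8458
Σp_2ᵢ² = 0.24² + 0.25² + 0.10² + 0.23² + 0.18² = 0.0576 + 0.0625 + 0.0100 + 0.0529 + 0.0324 = 0.2154
B_2 = 1 / 0.2154 = 4.6425
Ranking by B (broadest → narrowest): species 2 (4.64) > species 3 (2.85) > species 1 (2.02)

species 2 > species 3 > species 1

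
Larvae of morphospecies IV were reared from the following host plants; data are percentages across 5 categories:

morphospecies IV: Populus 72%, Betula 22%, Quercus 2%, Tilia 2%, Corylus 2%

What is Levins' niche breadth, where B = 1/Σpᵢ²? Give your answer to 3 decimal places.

1.761

Convert percentages to proportions (divide by 100).
Σpᵢ² = 0.72² + 0.22² + 0.02² + 0.02² + 0.02² = 0.5184 + 0.0484 + 0.0004 + 0.0004 + 0.0004 = 0.5680
B = 1 / 0.5680 = 1.76056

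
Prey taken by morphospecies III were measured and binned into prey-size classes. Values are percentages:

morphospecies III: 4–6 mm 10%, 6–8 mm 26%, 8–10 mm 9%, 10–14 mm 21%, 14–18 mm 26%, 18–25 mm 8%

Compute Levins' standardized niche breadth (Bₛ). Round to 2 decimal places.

0.78

Convert percentages to proportions (divide by 100).
Σpᵢ² = 0.10² + 0.26² + 0.09² + 0.21² + 0.26² + 0.08² = 0.0100 + 0.0676 + 0.0081 + 0.0441 + 0.0676 + 0.0064 = 0.2038
B = 1 / 0.2038 = 4.9068
Bₛ = (B − 1)/(n − 1) = (4.9068 − 1)/(6 − 1) = 3.9068/5 = 0.7814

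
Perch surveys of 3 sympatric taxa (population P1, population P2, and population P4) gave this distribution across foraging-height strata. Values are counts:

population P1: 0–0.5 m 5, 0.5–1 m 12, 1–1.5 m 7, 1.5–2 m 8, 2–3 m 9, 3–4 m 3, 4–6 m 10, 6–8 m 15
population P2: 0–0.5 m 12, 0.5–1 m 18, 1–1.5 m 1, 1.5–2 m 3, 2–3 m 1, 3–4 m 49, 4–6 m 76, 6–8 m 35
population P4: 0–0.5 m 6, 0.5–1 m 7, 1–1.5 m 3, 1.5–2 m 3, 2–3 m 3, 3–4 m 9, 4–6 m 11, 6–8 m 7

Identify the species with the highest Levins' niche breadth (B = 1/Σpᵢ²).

Proportions for population P1 (n=69): 5/69=0.0725, 12/69=0.1739, 7/69=0.1014, 8/69=0.1159, 9/69=0.1304, 3/69=0.0435, 10/69=0.1449, 15/69=0.2174
Proportions for population P2 (n=195): 12/195=0.0615, 18/195=0.0923, 1/195=0.0051, 3/195=0.0154, 1/195=0.0051, 49/195=0.2513, 76/195=0.3897, 35/195=0.1795
Proportions for population P4 (n=49): 6/49=0.1224, 7/49=0.1429, 3/49=0.0612, 3/49=0.0612, 3/49=0.0612, 9/49=0.1837, 11/49=0.2245, 7/49=0.1429
Σp_P1ᵢ² = 0.0725² + 0.1739² + 0.1014² + 0.1159² + 0.1304² + 0.0435² + 0.1449² + 0.2174² = 0.005256 + 0.030241 + 0.010282 + 0.013433 + 0.017004 + 0.001892 + 0.020996 + 0.047263 = 0.146367
B_P1 = 1 / 0.146367 = 6.8321
Σp_P2ᵢ² = 0.0615² + 0.0923² + 0.0051² + 0.0154² + 0.0051² + 0.2513² + 0.3897² + 0.1795² = 0.003782 + 0.008519 + 0.000026 + 0.000237 + 0.000026 + 0.063152 + 0.151866 + 0.032220 = 0.259828
B_P2 = 1 / 0.259828 = 3.8487
Σp_P4ᵢ² = 0.1224² + 0.1429² + 0.0612² + 0.0612² + 0.0612² + 0.1837² + 0.2245² + 0.1429² = 0.014982 + 0.020420 + 0.003745 + 0.003745 + 0.003745 + 0.033746 + 0.050400 + 0.020420 = 0.151203
B_P4 = 1 / 0.151203 = 6.6136
Highest B → broadest niche (most generalist): population P1 (B = 6.83).

population P1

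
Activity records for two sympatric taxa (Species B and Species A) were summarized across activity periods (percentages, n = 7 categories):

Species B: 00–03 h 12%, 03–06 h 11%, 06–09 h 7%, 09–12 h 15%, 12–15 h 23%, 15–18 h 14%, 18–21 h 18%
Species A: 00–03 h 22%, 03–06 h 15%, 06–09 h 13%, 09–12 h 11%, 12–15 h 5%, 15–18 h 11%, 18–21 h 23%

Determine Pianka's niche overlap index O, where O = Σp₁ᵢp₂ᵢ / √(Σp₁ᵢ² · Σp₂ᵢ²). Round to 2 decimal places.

Convert percentages to proportions (divide by 100).
Σ p₁ᵢp₂ᵢ = 0.0264 + 0.0165 + 0.0091 + 0.0165 + 0.0115 + 0.0154 + 0.0414 = 0.1368
Σp_1ᵢ² = 0.12² + 0.11² + 0.07² + 0.15² + 0.23² + 0.14² + 0.18² = 0.0144 + 0.0121 + 0.0049 + 0.0225 + 0.0529 + 0.0196 + 0.0324 = 0.1588
Σp_2ᵢ² = 0.22² + 0.15² + 0.13² + 0.11² + 0.05² + 0.11² + 0.23² = 0.0484 + 0.0225 + 0.0169 + 0.0121 + 0.0025 + 0.0121 + 0.0529 = 0.1674
O = 0.1368 / √(0.1588 × 0.1674) = 0.1368 / 0.16304 = 0.8391

0.84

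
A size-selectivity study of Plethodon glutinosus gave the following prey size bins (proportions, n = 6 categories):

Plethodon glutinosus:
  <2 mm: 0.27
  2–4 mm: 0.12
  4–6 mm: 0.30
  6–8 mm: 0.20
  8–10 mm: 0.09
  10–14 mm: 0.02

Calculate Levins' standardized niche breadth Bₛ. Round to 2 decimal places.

Σpᵢ² = 0.27² + 0.12² + 0.30² + 0.20² + 0.09² + 0.02² = 0.0729 + 0.0144 + 0.0900 + 0.0400 + 0.0081 + 0.0004 = 0.2258
B = 1 / 0.2258 = 4.4287
Bₛ = (B − 1)/(n − 1) = (4.4287 − 1)/(6 − 1) = 3.4287/5 = 0.6857

0.69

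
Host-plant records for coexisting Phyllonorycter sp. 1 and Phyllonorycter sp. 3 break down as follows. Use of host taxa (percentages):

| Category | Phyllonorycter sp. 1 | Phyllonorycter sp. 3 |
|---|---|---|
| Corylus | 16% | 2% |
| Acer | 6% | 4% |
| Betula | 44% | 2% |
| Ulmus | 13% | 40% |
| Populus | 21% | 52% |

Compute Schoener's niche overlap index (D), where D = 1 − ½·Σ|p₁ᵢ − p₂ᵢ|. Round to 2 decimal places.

Convert percentages to proportions (divide by 100).
Σ|p₁ᵢ − p₂ᵢ| = 0.14 + 0.02 + 0.42 + 0.27 + 0.31 = 1.16
D = 1 − ½ × 1.16 = 1 − 0.580 = 0.4200

0.42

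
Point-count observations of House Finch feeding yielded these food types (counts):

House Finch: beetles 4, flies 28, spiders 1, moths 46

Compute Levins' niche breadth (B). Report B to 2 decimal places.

2.14

Proportions for House Finch (n=79): 4/79=0.0506, 28/79=0.3544, 1/79=0.0127, 46/79=0.5823
Σpᵢ² = 0.0506² + 0.3544² + 0.0127² + 0.5823² = 0.002560 + 0.125599 + 0.000161 + 0.339073 = 0.467393
B = 1 / 0.467393 = 2.1395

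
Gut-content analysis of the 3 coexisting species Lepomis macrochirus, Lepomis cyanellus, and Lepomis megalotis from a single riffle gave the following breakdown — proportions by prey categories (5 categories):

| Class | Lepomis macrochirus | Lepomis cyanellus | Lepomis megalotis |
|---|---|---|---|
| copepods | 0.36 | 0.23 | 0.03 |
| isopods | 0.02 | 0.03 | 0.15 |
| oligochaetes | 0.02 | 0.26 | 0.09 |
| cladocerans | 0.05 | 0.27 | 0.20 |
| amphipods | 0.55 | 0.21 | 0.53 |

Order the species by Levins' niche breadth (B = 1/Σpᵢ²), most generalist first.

Σp_macrᵢ² = 0.36² + 0.02² + 0.02² + 0.05² + 0.55² = 0.1296 + 0.0004 + 0.0004 + 0.0025 + 0.3025 = 0.4354
B_macr = 1 / 0.4354 = 2.2967
Σp_cyanᵢ² = 0.23² + 0.03² + 0.26² + 0.27² + 0.21² = 0.0529 + 0.0009 + 0.0676 + 0.0729 + 0.0441 = 0.2384
B_cyan = 1 / 0.2384 = 4.1946
Σp_megaᵢ² = 0.03² + 0.15² + 0.09² + 0.20² + 0.53² = 0.0009 + 0.0225 + 0.0081 + 0.0400 + 0.2809 = 0.3524
B_mega = 1 / 0.3524 = 2.8377
Ranking by B (broadest → narrowest): Lepomis cyanellus (4.19) > Lepomis megalotis (2.84) > Lepomis macrochirus (2.30)

Lepomis cyanellus > Lepomis megalotis > Lepomis macrochirus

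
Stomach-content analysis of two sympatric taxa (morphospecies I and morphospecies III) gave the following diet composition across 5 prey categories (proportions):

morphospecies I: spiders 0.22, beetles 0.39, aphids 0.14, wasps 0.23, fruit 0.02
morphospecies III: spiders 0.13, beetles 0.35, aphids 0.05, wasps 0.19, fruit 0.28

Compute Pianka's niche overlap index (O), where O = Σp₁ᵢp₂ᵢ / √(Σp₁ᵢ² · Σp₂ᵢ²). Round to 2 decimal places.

0.84

Σ p₁ᵢp₂ᵢ = 0.0286 + 0.1365 + 0.0070 + 0.0437 + 0.0056 = 0.2214
Σp_1ᵢ² = 0.22² + 0.39² + 0.14² + 0.23² + 0.02² = 0.0484 + 0.1521 + 0.0196 + 0.0529 + 0.0004 = 0.2734
Σp_2ᵢ² = 0.13² + 0.35² + 0.05² + 0.19² + 0.28² = 0.0169 + 0.1225 + 0.0025 + 0.0361 + 0.0784 = 0.2564
O = 0.2214 / √(0.2734 × 0.2564) = 0.2214 / 0.26476 = 0.8362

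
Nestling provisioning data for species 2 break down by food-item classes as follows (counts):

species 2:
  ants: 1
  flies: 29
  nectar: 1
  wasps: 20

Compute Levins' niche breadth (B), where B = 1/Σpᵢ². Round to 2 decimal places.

2.09

Proportions for species 2 (n=51): 1/51=0.0196, 29/51=0.5686, 1/51=0.0196, 20/51=0.3922
Σpᵢ² = 0.0196² + 0.5686² + 0.0196² + 0.3922² = 0.000384 + 0.323306 + 0.000384 + 0.153821 = 0.477895
B = 1 / 0.477895 = 2.0925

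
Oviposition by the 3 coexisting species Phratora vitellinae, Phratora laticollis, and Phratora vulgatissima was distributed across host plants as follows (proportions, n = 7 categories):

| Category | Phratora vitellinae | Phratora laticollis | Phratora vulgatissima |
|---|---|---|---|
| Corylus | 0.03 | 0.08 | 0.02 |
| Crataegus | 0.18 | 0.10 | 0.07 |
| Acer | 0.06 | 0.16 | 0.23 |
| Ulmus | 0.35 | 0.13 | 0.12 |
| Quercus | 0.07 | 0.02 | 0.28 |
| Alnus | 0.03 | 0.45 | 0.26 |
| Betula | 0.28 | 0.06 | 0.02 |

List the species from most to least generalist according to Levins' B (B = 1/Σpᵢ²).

Phratora vulgatissima > Phratora vitellinae > Phratora laticollis

Σp_viteᵢ² = 0.03² + 0.18² + 0.06² + 0.35² + 0.07² + 0.03² + 0.28² = 0.0009 + 0.0324 + 0.0036 + 0.1225 + 0.0049 + 0.0009 + 0.0784 = 0.2436
B_vite = 1 / 0.2436 = 4.1051
Σp_latiᵢ² = 0.08² + 0.10² + 0.16² + 0.13² + 0.02² + 0.45² + 0.06² = 0.0064 + 0.0100 + 0.0256 + 0.0169 + 0.0004 + 0.2025 + 0.0036 = 0.2654
B_lati = 1 / 0.2654 = 3.7679
Σp_vulgᵢ² = 0.02² + 0.07² + 0.23² + 0.12² + 0.28² + 0.26² + 0.02² = 0.0004 + 0.0049 + 0.0529 + 0.0144 + 0.0784 + 0.0676 + 0.0004 = 0.2190
B_vulg = 1 / 0.2190 = 4.5662
Ranking by B (broadest → narrowest): Phratora vulgatissima (4.57) > Phratora vitellinae (4.11) > Phratora laticollis (3.77)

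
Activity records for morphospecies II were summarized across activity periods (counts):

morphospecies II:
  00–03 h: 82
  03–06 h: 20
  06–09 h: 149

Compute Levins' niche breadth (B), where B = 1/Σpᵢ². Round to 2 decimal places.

Proportions for morphospecies II (n=251): 82/251=0.3267, 20/251=0.0797, 149/251=0.5936
Σpᵢ² = 0.3267² + 0.0797² + 0.5936² = 0.106733 + 0.006352 + 0.352361 = 0.465446
B = 1 / 0.465446 = 2.1485

2.15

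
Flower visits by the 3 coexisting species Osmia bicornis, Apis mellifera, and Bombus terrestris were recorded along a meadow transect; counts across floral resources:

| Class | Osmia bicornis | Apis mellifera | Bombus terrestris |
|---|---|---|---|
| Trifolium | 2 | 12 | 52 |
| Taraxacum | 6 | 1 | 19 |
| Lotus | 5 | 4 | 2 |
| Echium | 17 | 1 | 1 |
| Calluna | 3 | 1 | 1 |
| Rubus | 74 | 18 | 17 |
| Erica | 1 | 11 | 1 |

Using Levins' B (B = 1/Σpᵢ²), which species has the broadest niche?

Proportions for Osmia bicornis (n=108): 2/108=0.0185, 6/108=0.0556, 5/108=0.0463, 17/108=0.1574, 3/108=0.0278, 74/108=0.6852, 1/108=0.0093
Proportions for Apis mellifera (n=48): 12/48=0.2500, 1/48=0.0208, 4/48=0.0833, 1/48=0.0208, 1/48=0.0208, 18/48=0.3750, 11/48=0.2292
Proportions for Bombus terrestris (n=93): 52/93=0.5591, 19/93=0.2043, 2/93=0.0215, 1/93=0.0108, 1/93=0.0108, 17/93=0.1828, 1/93=0.0108
Σp_bicoᵢ² = 0.0185² + 0.0556² + 0.0463² + 0.1574² + 0.0278² + 0.6852² + 0.0093² = 0.000342 + 0.003091 + 0.002144 + 0.024775 + 0.000773 + 0.469499 + 0.000086 = 0.500710
B_bico = 1 / 0.500710 = 1.9972
Σp_mellᵢ² = 0.2500² + 0.0208² + 0.0833² + 0.0208² + 0.0208² + 0.3750² + 0.2292² = 0.062500 + 0.000433 + 0.006939 + 0.000433 + 0.000433 + 0.140625 + 0.052533 = 0.263896
B_mell = 1 / 0.263896 = 3.7894
Σp_terrᵢ² = 0.5591² + 0.2043² + 0.0215² + 0.0108² + 0.0108² + 0.1828² + 0.0108² = 0.312593 + 0.041738 + 0.000462 + 0.000117 + 0.000117 + 0.033416 + 0.000117 = 0.388560
B_terr = 1 / 0.388560 = 2.5736
Highest B → broadest niche (most generalist): Apis mellifera (B = 3.79).

Apis mellifera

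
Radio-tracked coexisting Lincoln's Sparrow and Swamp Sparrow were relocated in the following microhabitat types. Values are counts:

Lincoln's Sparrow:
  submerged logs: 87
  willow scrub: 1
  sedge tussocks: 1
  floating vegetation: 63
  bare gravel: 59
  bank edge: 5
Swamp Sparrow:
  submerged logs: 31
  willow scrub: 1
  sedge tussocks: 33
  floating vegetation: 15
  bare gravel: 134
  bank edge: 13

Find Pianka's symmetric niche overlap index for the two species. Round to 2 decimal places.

Proportions for Lincoln's Sparrow (n=216): 87/216=0.4028, 1/216=0.0046, 1/216=0.0046, 63/216=0.2917, 59/216=0.2731, 5/216=0.0231
Proportions for Swamp Sparrow (n=227): 31/227=0.1366, 1/227=0.0044, 33/227=0.1454, 15/227=0.0661, 134/227=0.5903, 13/227=0.0573
Σ p₁ᵢp₂ᵢ = 0.055022 + 0.000020 + 0.000669 + 0.019281 + 0.161211 + 0.001324 = 0.237527
Σp_1ᵢ² = 0.4028² + 0.0046² + 0.0046² + 0.2917² + 0.2731² + 0.0231² = 0.162248 + 0.000021 + 0.000021 + 0.085089 + 0.074584 + 0.000534 = 0.322497
Σp_2ᵢ² = 0.1366² + 0.0044² + 0.1454² + 0.0661² + 0.5903² + 0.0573² = 0.018660 + 0.000019 + 0.021141 + 0.004369 + 0.348454 + 0.003283 = 0.395926
O = 0.237527 / √(0.322497 × 0.395926) = 0.237527 / 0.3573303 = 0.6647

0.66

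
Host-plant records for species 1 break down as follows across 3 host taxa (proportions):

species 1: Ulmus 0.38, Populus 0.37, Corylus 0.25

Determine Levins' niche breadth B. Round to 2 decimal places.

Σpᵢ² = 0.38² + 0.37² + 0.25² = 0.1444 + 0.1369 + 0.0625 = 0.3438
B = 1 / 0.3438 = 2.9087

2.91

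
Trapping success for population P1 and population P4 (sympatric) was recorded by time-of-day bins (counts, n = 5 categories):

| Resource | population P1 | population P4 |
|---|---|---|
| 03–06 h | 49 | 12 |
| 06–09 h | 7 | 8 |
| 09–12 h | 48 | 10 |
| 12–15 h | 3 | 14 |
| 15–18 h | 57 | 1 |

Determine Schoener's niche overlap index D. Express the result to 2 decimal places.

0.57

Proportions for population P1 (n=164): 49/164=0.2988, 7/164=0.0427, 48/164=0.2927, 3/164=0.0183, 57/164=0.3476
Proportions for population P4 (n=45): 12/45=0.2667, 8/45=0.1778, 10/45=0.2222, 14/45=0.3111, 1/45=0.0222
Σ|p₁ᵢ − p₂ᵢ| = 0.0321 + 0.1351 + 0.0705 + 0.2928 + 0.3254 = 0.8559
D = 1 − ½ × 0.8559 = 1 − 0.42795 = 0.57205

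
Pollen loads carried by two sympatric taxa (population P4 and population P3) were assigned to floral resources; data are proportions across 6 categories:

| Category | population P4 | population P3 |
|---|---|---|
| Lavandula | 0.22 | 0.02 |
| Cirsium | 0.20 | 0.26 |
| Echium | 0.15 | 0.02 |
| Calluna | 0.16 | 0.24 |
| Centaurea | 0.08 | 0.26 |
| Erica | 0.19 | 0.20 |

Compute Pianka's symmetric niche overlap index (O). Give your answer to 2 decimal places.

0.77

Σ p₁ᵢp₂ᵢ = 0.0044 + 0.0520 + 0.0030 + 0.0384 + 0.0208 + 0.0380 = 0.1566
Σp_1ᵢ² = 0.22² + 0.20² + 0.15² + 0.16² + 0.08² + 0.19² = 0.0484 + 0.0400 + 0.0225 + 0.0256 + 0.0064 + 0.0361 = 0.1790
Σp_2ᵢ² = 0.02² + 0.26² + 0.02² + 0.24² + 0.26² + 0.20² = 0.0004 + 0.0676 + 0.0004 + 0.0576 + 0.0676 + 0.0400 = 0.2336
O = 0.1566 / √(0.1790 × 0.2336) = 0.1566 / 0.20449 = 0.7658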